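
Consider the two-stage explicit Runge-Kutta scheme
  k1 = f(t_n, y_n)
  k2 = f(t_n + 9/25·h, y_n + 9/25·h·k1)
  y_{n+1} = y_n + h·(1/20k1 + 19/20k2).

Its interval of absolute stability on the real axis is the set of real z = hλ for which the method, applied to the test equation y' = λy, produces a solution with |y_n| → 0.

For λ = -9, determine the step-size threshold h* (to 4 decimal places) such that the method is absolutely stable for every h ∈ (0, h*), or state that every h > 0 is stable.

(-2.9240,0); λ=-9 ⇒ h* = (500/171)/9 = 0.3249.

With y'=λy (z=hλ):
  k1=λy_n ⇒ h·k1=z·y_n;  k2=λ(1+9/25z)y_n ⇒ h·k2=z(1+9/25z)y_n
  y_{n+1}/y_n = 1 + 1/20z + 19/20z(1+9/25z) = 1 + z + 171/500z²
  so R(z) = 1 + z + 171/500z².

Need |R(x)|<1, x<0.
x=-0.66: |R|=0.4890
R=1: x+171/500x²=0 ⇒ x=−500/171=-2.9240; min R=1−1/(4·171/500)=0.2690>−1
Confirm numerically:
  x=-2.484: |R|=0.62623 <1
  x=-2.424: |R|=0.58552 <1
  x=-2.044: |R|=0.38485 <1
  x=-1.698: |R|=0.28806 <1
  x=-3.382: |R|=1.52977 >1
  x=-3.289: |R|=1.41059 >1
  x=-3.021: |R|=1.10024 >1
Interval (-2.9240, 0).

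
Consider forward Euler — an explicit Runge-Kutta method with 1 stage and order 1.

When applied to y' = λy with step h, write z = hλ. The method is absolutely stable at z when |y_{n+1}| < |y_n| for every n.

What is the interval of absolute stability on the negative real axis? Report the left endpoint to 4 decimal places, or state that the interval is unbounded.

(-2.0000, 0).

On y'=λy, z=hλ:
  order 1, 1-stage ⇒ R(z)=1+z
  (e.g. R(-1.54)=-0.54000, |R|=0.54000)

Find x<0 with |R(x)|<1.
x=-1.54: |R|=0.5400
|R(-2.17)|=1.1700 |R(-1.99)|=0.9900 |R(-1.93)|=0.9300
Bisect:
  x_lo=-2.6928 |R|=1.6928  x_hi=-0.0738 |R|=0.9262
  mid=-1.38334 |R|=0.38334 →hi
  mid=-2.03809 |R|=1.03809 →lo
  mid=-1.71072 |R|=0.71072 →hi
  mid=-1.87441 |R|=0.87441 →hi
  mid=-1.95625 |R|=0.95625 →hi
  mid=-1.99717 |R|=0.99717 →hi
  mid=-2.01763 |R|=1.01763 →lo
  mid=-2.00740 |R|=1.00740 →lo
  mid=-2.00229 |R|=1.00229 →lo
  ...
  [-2.00005,-1.99989] ⇒ x*=-2.0000
Stable set (-2.0000, 0).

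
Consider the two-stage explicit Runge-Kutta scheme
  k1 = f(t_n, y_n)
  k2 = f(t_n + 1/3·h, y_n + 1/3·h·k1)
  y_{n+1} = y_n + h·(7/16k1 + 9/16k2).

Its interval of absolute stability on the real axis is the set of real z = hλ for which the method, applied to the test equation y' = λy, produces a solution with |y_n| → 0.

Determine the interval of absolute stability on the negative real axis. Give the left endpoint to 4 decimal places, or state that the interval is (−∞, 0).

(-5.3333, 0).

Test eqn y'=λy, z=hλ:
  k1=λy_n ⇒ h·k1=z·y_n;  k2=λ(1+1/3z)y_n ⇒ h·k2=z(1+1/3z)y_n
  y_{n+1}/y_n = 1 + 7/16z + 9/16z(1+1/3z) = 1 + z + 3/16z²
  Hence R(z) = 1 + z + 3/16z².

Find x<0 with |R(x)|<1.
x=-1: |R|=0.1875
R=1: x+3/16x²=0 ⇒ x=−16/3=-5.3333; min R=1−1/(4·3/16)=-0.3333>−1
Confirm numerically:
  x=-4.417: |R|=0.24110 <1
  x=-3.157: |R|=0.28825 <1
  x=-3.073: |R|=0.30238 <1
  x=-2.613: |R|=0.33279 <1
  x=-5.578: |R|=1.25589 >1
  x=-5.522: |R|=1.19534 >1
  x=-5.385: |R|=1.05217 >1
Stable set (-5.3333, 0).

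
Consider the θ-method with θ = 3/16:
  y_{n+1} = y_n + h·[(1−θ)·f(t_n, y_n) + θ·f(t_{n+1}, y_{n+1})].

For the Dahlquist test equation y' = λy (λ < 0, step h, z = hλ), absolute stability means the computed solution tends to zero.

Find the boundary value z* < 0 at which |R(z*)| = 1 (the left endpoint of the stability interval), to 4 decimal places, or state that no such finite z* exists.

z* = -3.2000.

Set f=λy, z=hλ:
  y_{n+1} = y_n + z·[13/16·y_n + 3/16·y_{n+1}] ⇒ (1 − 3/16z)y_{n+1} = (1 + 13/16z)y_n
  Hence R(z) = (1 + 13/16z)/(1 − 3/16z).

Need |R(x)|<1, x<0.
x=-1.08: |R|=0.1019
R=−1: 1+13/16x = −1+3/16x ⇒ -5/8x=2 ⇒ x=2/(-5/8)=-3.2000
Confirm numerically:
  x=-2.089: |R|=0.50106 <1
  x=-1.851: |R|=0.37410 <1
  x=-1.585: |R|=0.22187 <1
  x=-3.667: |R|=1.17296 >1
  x=-3.569: |R|=1.13817 >1
Stable set (-3.2000, 0).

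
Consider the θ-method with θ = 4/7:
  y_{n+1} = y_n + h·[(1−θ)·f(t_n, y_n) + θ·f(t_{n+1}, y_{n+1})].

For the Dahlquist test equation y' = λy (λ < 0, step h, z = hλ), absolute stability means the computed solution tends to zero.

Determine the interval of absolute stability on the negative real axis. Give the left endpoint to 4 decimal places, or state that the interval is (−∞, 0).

unbounded; (−∞, 0).

Test eqn y'=λy, z=hλ:
  y_{n+1} = y_n + z·[3/7·y_n + 4/7·y_{n+1}] ⇒ (1 − 4/7z)y_{n+1} = (1 + 3/7z)y_n
  so R(z) = (1 + 3/7z)/(1 − 4/7z).

Solve |R(x)|<1 on ℝ⁻.
x=-0.85: |R|=0.4279
x=-2: |R|=0.0667
x=-10: |R|=0.4894
x=-100: |R|=0.7199
θ=4/7≥1/2 ⇒ |1+3/7x|<|1−4/7x| ∀x<0 ⇒ stable on all of ℝ⁻.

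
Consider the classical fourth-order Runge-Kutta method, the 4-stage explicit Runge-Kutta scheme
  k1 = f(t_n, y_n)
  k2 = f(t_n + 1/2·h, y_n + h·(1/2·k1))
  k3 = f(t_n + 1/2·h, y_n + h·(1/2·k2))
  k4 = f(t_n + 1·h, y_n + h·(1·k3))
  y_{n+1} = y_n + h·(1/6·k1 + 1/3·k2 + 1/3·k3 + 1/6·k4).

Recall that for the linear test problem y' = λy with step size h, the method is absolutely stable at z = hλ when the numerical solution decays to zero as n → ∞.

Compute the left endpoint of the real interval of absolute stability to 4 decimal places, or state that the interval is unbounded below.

left endpoint -2.7853.

Set f=λy, z=hλ:
  order 4, 4-stage ⇒ R(z)=1+z+z^2/2+z^3/6+z^4/24
  (e.g. R(-1.69)=0.27347, |R|=0.27347)

Boundary: |R(x)|=1, x<0.
x=-1.69: |R|=0.2735
|R(-2.75)|=0.9481 |R(-2.67)|=0.8396 |R(-0.8)|=0.4517
Bisect:
  x_lo=-3.5766 |R|=3.0123  x_hi=-0.2543 |R|=0.7755
  mid=-1.91543 |R|=0.30862 →hi
  mid=-2.74602 |R|=0.94238 →hi
  mid=-3.16131 |R|=1.73157 →lo
  mid=-2.95366 |R|=1.28498 →lo
  mid=-2.84984 |R|=1.10176 →lo
  mid=-2.79793 |R|=1.01922 →lo
  mid=-2.77197 |R|=0.98010 →hi
  mid=-2.78495 |R|=0.99949 →hi
  mid=-2.79144 |R|=1.00931 →lo
  mid=-2.78820 |R|=1.00439 →lo
  ...
  [-2.78536,-2.78515] ⇒ x*=-2.7853
So |R|<1 on (-2.7853, 0).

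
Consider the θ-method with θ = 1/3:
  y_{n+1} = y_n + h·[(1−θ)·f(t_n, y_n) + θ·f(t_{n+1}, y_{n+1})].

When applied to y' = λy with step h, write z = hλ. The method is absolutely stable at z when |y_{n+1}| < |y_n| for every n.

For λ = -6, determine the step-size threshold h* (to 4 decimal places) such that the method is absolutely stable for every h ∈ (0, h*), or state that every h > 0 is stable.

On y'=λy, z=hλ:
  y_{n+1} = y_n + z·[2/3·y_n + 1/3·y_{n+1}] ⇒ (1 − 1/3z)y_{n+1} = (1 + 2/3z)y_n
  R(z) = (1 + 2/3z)/(1 − 1/3z).

Boundary: |R(x)|=1, x<0.
x=-1.58: |R|=0.0349
R=−1: 1+2/3x = −1+1/3x ⇒ -1/3x=2 ⇒ x=2/(-1/3)=-6.0000
Confirm numerically:
  x=-4.713: |R|=0.83314 <1
  x=-4.412: |R|=0.78575 <1
  x=-4.175: |R|=0.74564 <1
  x=-6.046: |R|=1.00509 >1
  x=-6.043: |R|=1.00476 >1
Stable set (-6.0000, 0).

(-6.0000,0); λ=-6 ⇒ h* = (6)/6 = 1.0000.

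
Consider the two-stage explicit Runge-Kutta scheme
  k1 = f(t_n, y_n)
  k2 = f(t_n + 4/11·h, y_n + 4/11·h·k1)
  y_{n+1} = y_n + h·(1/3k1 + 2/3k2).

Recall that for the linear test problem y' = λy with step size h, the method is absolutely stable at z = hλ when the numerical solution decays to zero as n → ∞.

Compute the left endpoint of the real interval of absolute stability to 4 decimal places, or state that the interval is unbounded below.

z* = -4.1250.

With y'=λy (z=hλ):
  k1=λy_n ⇒ h·k1=z·y_n;  k2=λ(1+4/11z)y_n ⇒ h·k2=z(1+4/11z)y_n
  y_{n+1}/y_n = 1 + 1/3z + 2/3z(1+4/11z) = 1 + z + 8/33z²
  ⇒ R(z) = 1 + z + 8/33z².

Find x<0 with |R(x)|<1.
x=-0.95: |R|=0.2688
R=1: x+8/33x²=0 ⇒ x=−33/8=-4.1250; min R=1−1/(4·8/33)=-0.0312>−1
Confirm numerically:
  x=-3.676: |R|=0.59987 <1
  x=-1.998: |R|=0.03024 <1
  x=-1.855: |R|=0.02081 <1
  x=-4.605: |R|=1.53585 >1
  x=-4.574: |R|=1.49787 >1
  x=-4.546: |R|=1.46397 >1
Stable set (-4.1250, 0).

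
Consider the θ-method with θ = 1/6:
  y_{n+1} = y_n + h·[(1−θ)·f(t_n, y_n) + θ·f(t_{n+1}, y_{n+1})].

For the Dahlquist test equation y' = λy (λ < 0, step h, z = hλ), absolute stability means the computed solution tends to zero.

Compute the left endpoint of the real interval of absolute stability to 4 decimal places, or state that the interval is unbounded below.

z* = -3.0000.

Test eqn y'=λy, z=hλ:
  y_{n+1} = y_n + z·[5/6·y_n + 1/6·y_{n+1}] ⇒ (1 − 1/6z)y_{n+1} = (1 + 5/6z)y_n
  Hence R(z) = (1 + 5/6z)/(1 − 1/6z).

Need |R(x)|<1, x<0.
x=-1.37: |R|=0.1153
R=−1: 1+5/6x = −1+1/6x ⇒ -2/3x=2 ⇒ x=2/(-2/3)=-3.0000
Confirm numerically:
  x=-2.749: |R|=0.88524 <1
  x=-2.657: |R|=0.84152 <1
  x=-2.523: |R|=0.77614 <1
  x=-3.262: |R|=1.11315 >1
  x=-3.178: |R|=1.07758 >1
Stable set (-3.0000, 0).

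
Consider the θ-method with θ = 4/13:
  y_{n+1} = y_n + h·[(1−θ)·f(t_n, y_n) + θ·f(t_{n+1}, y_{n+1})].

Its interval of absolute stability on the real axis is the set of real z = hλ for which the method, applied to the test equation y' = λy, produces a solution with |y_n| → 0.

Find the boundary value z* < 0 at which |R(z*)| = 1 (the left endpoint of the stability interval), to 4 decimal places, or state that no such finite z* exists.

With y'=λy (z=hλ):
  y_{n+1} = y_n + z·[9/13·y_n + 4/13·y_{n+1}] ⇒ (1 − 4/13z)y_{n+1} = (1 + 9/13z)y_n
  so R(z) = (1 + 9/13z)/(1 − 4/13z).

Boundary: |R(x)|=1, x<0.
x=-0.37: |R|=0.6678
R=−1: 1+9/13x = −1+4/13x ⇒ -5/13x=2 ⇒ x=2/(-5/13)=-5.2000
Confirm numerically:
  x=-3.655: |R|=0.72031 <1
  x=-3.171: |R|=0.60501 <1
  x=-2.534: |R|=0.42384 <1
  x=-5.605: |R|=1.05717 >1
  x=-5.485: |R|=1.04078 >1
  x=-5.422: |R|=1.03200 >1
Interval (-5.2000, 0).

left endpoint -5.2000.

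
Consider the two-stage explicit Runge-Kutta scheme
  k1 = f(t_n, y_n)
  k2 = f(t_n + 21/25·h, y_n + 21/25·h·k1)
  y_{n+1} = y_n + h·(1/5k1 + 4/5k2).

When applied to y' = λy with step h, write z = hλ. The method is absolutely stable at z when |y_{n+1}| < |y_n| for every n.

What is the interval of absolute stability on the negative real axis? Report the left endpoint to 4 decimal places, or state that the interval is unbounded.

With y'=λy (z=hλ):
  k1=λy_n ⇒ h·k1=z·y_n;  k2=λ(1+21/25z)y_n ⇒ h·k2=z(1+21/25z)y_n
  y_{n+1}/y_n = 1 + 1/5z + 4/5z(1+21/25z) = 1 + z + 84/125z²
  Hence R(z) = 1 + z + 84/125z².

Find x<0 with |R(x)|<1.
x=-1.14: |R|=0.7333
R=1: x+84/125x²=0 ⇒ x=−125/84=-1.4881; min R=1−1/(4·84/125)=0.6280>−1
Confirm numerically:
  x=-1.110: |R|=0.71797 <1
  x=-1.064: |R|=0.69677 <1
  x=-0.744: |R|=0.62798 <1
  x=-0.630: |R|=0.63672 <1
  x=-2.084: |R|=1.83453 >1
  x=-1.775: |R|=1.34222 >1
  x=-1.731: |R|=1.28255 >1
Interval (-1.4881, 0).

z∈(-1.4881,0).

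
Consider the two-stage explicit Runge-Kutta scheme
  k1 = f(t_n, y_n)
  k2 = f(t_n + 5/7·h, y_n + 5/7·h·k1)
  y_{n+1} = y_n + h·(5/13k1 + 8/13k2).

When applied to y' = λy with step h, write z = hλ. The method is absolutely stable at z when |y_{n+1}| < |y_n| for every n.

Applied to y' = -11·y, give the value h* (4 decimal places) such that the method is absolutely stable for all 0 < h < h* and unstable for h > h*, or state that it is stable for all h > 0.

On y'=λy, z=hλ:
  k1=λy_n ⇒ h·k1=z·y_n;  k2=λ(1+5/7z)y_n ⇒ h·k2=z(1+5/7z)y_n
  y_{n+1}/y_n = 1 + 5/13z + 8/13z(1+5/7z) = 1 + z + 40/91z²
  R(z) = 1 + z + 40/91z².

Find x<0 with |R(x)|<1.
x=-1.54: |R|=0.5025
R=1: x+40/91x²=0 ⇒ x=−91/40=-2.2750; min R=1−1/(4·40/91)=0.4313>−1
Confirm numerically:
  x=-2.220: |R|=0.94633 <1
  x=-1.250: |R|=0.43681 <1
  x=-1.135: |R|=0.43125 <1
  x=-2.538: |R|=1.29340 >1
  x=-2.391: |R|=1.12191 >1
So |R|<1 on (-2.2750, 0).

(-2.2750,0); λ=-11 ⇒ h* = (91/40)/11 = 0.2068.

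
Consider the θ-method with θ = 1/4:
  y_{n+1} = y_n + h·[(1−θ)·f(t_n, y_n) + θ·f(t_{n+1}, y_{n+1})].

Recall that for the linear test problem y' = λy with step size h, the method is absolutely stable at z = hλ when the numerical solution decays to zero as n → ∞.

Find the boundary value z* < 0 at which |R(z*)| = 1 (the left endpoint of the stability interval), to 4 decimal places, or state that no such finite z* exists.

Test eqn y'=λy, z=hλ:
  y_{n+1} = y_n + z·[3/4·y_n + 1/4·y_{n+1}] ⇒ (1 − 1/4z)y_{n+1} = (1 + 3/4z)y_n
  so R(z) = (1 + 3/4z)/(1 − 1/4z).

Solve |R(x)|<1 on ℝ⁻.
x=-1.33: |R|=0.0019
R=−1: 1+3/4x = −1+1/4x ⇒ -1/2x=2 ⇒ x=2/(-1/2)=-4.0000
Confirm numerically:
  x=-2.636: |R|=0.58891 <1
  x=-2.438: |R|=0.51476 <1
  x=-1.602: |R|=0.14388 <1
  x=-4.582: |R|=1.13563 >1
  x=-4.263: |R|=1.06366 >1
  x=-4.022: |R|=1.00548 >1
Interval (-4.0000, 0).

left endpoint -4.0000.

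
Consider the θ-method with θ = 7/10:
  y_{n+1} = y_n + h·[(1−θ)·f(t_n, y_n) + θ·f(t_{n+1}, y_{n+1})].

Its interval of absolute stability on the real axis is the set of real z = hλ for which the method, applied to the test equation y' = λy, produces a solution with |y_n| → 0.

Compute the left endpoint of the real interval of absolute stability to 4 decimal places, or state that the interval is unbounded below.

With y'=λy (z=hλ):
  y_{n+1} = y_n + z·[3/10·y_n + 7/10·y_{n+1}] ⇒ (1 − 7/10z)y_{n+1} = (1 + 3/10z)y_n
  ⇒ R(z) = (1 + 3/10z)/(1 − 7/10z).

Boundary: |R(x)|=1, x<0.
x=-0.64: |R|=0.5580
x=-2: |R|=0.1667
x=-10: |R|=0.2500
x=-100: |R|=0.4085
θ=7/10≥1/2 ⇒ |1+3/10x|<|1−7/10x| ∀x<0 ⇒ interval (−∞,0).

interval (−∞, 0).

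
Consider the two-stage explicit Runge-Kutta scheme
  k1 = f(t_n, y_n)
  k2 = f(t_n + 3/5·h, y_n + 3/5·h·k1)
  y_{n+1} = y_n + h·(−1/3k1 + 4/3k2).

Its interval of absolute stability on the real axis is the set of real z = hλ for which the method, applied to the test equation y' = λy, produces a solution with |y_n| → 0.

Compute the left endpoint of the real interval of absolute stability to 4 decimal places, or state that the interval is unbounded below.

Test eqn y'=λy, z=hλ:
  k1=λy_n ⇒ h·k1=z·y_n;  k2=λ(1+3/5z)y_n ⇒ h·k2=z(1+3/5z)y_n
  y_{n+1}/y_n = 1 − 1/3z + 4/3z(1+3/5z) = 1 + z + 4/5z²
  R(z) = 1 + z + 4/5z².

Need |R(x)|<1, x<0.
x=-1.06: |R|=0.8389
R=1: x+4/5x²=0 ⇒ x=−5/4=-1.2500; min R=1−1/(4·4/5)=0.6875>−1
Confirm numerically:
  x=-0.862: |R|=0.73244 <1
  x=-0.849: |R|=0.72764 <1
  x=-0.720: |R|=0.69472 <1
  x=-0.696: |R|=0.69153 <1
  x=-1.580: |R|=1.41712 >1
  x=-1.499: |R|=1.29860 >1
  x=-1.465: |R|=1.25198 >1
So |R|<1 on (-1.2500, 0).

left endpoint -1.2500.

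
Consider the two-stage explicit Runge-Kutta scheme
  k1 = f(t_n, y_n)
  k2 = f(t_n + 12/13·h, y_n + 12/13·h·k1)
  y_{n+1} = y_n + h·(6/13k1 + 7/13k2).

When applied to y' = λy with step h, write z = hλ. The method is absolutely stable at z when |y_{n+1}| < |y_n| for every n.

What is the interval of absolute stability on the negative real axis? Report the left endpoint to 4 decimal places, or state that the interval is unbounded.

z∈(-2.0119,0).

Test eqn y'=λy, z=hλ:
  k1=λy_n ⇒ h·k1=z·y_n;  k2=λ(1+12/13z)y_n ⇒ h·k2=z(1+12/13z)y_n
  y_{n+1}/y_n = 1 + 6/13z + 7/13z(1+12/13z) = 1 + z + 84/169z²
  R(z) = 1 + z + 84/169z².

Find x<0 with |R(x)|<1.
x=-0.5: |R|=0.6243
R=1: x+84/169x²=0 ⇒ x=−169/84=-2.0119; min R=1−1/(4·84/169)=0.4970>−1
Confirm numerically:
  x=-1.677: |R|=0.72084 <1
  x=-1.092: |R|=0.50070 <1
  x=-0.959: |R|=0.49812 <1
  x=-2.593: |R|=1.74893 >1
  x=-2.086: |R|=1.07682 >1
Stable set (-2.0119, 0).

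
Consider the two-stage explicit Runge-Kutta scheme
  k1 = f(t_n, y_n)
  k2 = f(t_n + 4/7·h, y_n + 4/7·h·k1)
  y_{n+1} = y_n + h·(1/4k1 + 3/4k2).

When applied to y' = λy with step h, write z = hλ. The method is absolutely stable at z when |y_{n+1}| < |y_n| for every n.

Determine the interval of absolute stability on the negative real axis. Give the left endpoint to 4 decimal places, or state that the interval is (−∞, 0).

With y'=λy (z=hλ):
  k1=λy_n ⇒ h·k1=z·y_n;  k2=λ(1+4/7z)y_n ⇒ h·k2=z(1+4/7z)y_n
  y_{n+1}/y_n = 1 + 1/4z + 3/4z(1+4/7z) = 1 + z + 3/7z²
  R(z) = 1 + z + 3/7z².

Boundary: |R(x)|=1, x<0.
x=-0.91: |R|=0.4449
R=1: x+3/7x²=0 ⇒ x=−7/3=-2.3333; min R=1−1/(4·3/7)=0.4167>−1
Confirm numerically:
  x=-1.836: |R|=0.60867 <1
  x=-1.644: |R|=0.51432 <1
  x=-1.614: |R|=0.50243 <1
  x=-2.873: |R|=1.66448 >1
  x=-2.740: |R|=1.47754 >1
  x=-2.614: |R|=1.31443 >1
Stable set (-2.3333, 0).

z∈(-2.3333,0).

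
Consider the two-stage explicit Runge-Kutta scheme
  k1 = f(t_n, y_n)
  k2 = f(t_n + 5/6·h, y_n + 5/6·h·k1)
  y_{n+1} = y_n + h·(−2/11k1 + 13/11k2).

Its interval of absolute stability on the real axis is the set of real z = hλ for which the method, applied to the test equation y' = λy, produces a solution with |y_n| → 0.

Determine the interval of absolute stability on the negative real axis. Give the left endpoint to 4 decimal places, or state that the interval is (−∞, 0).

(-1.0154, 0).

With y'=λy (z=hλ):
  k1=λy_n ⇒ h·k1=z·y_n;  k2=λ(1+5/6z)y_n ⇒ h·k2=z(1+5/6z)y_n
  y_{n+1}/y_n = 1 − 2/11z + 13/11z(1+5/6z) = 1 + z + 65/66z²
  Hence R(z) = 1 + z + 65/66z².

Find x<0 with |R(x)|<1.
x=-0.97: |R|=0.9566
R=1: x+65/66x²=0 ⇒ x=−66/65=-1.0154; min R=1−1/(4·65/66)=0.7462>−1
Confirm numerically:
  x=-0.885: |R|=0.88636 <1
  x=-0.829: |R|=0.84783 <1
  x=-0.457: |R|=0.74868 <1
  x=-1.598: |R|=1.91691 >1
  x=-1.460: |R|=1.63930 >1
So |R|<1 on (-1.0154, 0).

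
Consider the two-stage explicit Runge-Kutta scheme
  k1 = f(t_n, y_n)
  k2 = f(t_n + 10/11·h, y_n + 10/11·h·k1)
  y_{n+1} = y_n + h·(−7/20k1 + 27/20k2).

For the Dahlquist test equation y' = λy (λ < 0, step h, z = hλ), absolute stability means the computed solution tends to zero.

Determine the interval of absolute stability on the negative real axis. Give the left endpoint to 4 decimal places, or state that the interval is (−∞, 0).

On y'=λy, z=hλ:
  k1=λy_n ⇒ h·k1=z·y_n;  k2=λ(1+10/11z)y_n ⇒ h·k2=z(1+10/11z)y_n
  y_{n+1}/y_n = 1 − 7/20z + 27/20z(1+10/11z) = 1 + z + 27/22z²
  R(z) = 1 + z + 27/22z².

Need |R(x)|<1, x<0.
x=-1.41: |R|=2.0299
R=1: x+27/22x²=0 ⇒ x=−22/27=-0.8148; min R=1−1/(4·27/22)=0.7963>−1
Confirm numerically:
  x=-0.697: |R|=0.89922 <1
  x=-0.531: |R|=0.81504 <1
  x=-0.497: |R|=0.80615 <1
  x=-1.406: |R|=2.02012 >1
  x=-0.958: |R|=1.16835 >1
Stable set (-0.8148, 0).

z∈(-0.8148,0).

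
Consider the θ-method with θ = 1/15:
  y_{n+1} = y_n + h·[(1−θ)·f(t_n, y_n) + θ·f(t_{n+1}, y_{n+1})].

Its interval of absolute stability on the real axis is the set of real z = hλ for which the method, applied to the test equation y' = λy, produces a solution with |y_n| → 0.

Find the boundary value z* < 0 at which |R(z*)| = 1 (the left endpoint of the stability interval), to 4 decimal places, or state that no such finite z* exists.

Set f=λy, z=hλ:
  y_{n+1} = y_n + z·[14/15·y_n + 1/15·y_{n+1}] ⇒ (1 − 1/15z)y_{n+1} = (1 + 14/15z)y_n
  ⇒ R(z) = (1 + 14/15z)/(1 − 1/15z).

Solve |R(x)|<1 on ℝ⁻.
x=-1.29: |R|=0.1878
R=−1: 1+14/15x = −1+1/15x ⇒ -13/15x=2 ⇒ x=2/(-13/15)=-2.3077
Confirm numerically:
  x=-2.121: |R|=0.85824 <1
  x=-1.319: |R|=0.21239 <1
  x=-1.056: |R|=0.01345 <1
  x=-2.905: |R|=1.43368 >1
  x=-2.855: |R|=1.39849 >1
So |R|<1 on (-2.3077, 0).

left endpoint -2.3077.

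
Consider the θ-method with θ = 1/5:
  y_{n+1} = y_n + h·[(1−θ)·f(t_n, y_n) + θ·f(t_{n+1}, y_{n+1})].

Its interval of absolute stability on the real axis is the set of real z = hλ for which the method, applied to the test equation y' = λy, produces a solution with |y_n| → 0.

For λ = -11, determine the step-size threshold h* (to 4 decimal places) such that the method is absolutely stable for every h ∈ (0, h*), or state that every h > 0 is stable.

(-3.3333,0); λ=-11 ⇒ h* = (10/3)/11 = 0.3030.

Test eqn y'=λy, z=hλ:
  y_{n+1} = y_n + z·[4/5·y_n + 1/5·y_{n+1}] ⇒ (1 − 1/5z)y_{n+1} = (1 + 4/5z)y_n
  so R(z) = (1 + 4/5z)/(1 − 1/5z).

Boundary: |R(x)|=1, x<0.
x=-1.45: |R|=0.1240
R=−1: 1+4/5x = −1+1/5x ⇒ -3/5x=2 ⇒ x=2/(-3/5)=-3.3333
Confirm numerically:
  x=-2.633: |R|=0.72475 <1
  x=-2.321: |R|=0.58517 <1
  x=-2.180: |R|=0.51811 <1
  x=-3.570: |R|=1.08285 >1
  x=-3.562: |R|=1.08012 >1
  x=-3.402: |R|=1.02452 >1
Interval (-3.3333, 0).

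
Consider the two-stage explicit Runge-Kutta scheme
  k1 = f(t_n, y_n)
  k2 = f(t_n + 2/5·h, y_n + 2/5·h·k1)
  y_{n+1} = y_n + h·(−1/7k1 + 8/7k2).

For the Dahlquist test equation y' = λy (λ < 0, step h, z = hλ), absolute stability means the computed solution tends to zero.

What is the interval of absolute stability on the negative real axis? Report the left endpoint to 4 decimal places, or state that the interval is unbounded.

Set f=λy, z=hλ:
  k1=λy_n ⇒ h·k1=z·y_n;  k2=λ(1+2/5z)y_n ⇒ h·k2=z(1+2/5z)y_n
  y_{n+1}/y_n = 1 − 1/7z + 8/7z(1+2/5z) = 1 + z + 16/35z²
  so R(z) = 1 + z + 16/35z².

Need |R(x)|<1, x<0.
x=-0.94: |R|=0.4639
R=1: x+16/35x²=0 ⇒ x=−35/16=-2.1875; min R=1−1/(4·16/35)=0.4531>−1
Confirm numerically:
  x=-2.109: |R|=0.92432 <1
  x=-1.954: |R|=0.79142 <1
  x=-1.397: |R|=0.49516 <1
  x=-2.448: |R|=1.29152 >1
  x=-2.408: |R|=1.24273 >1
Interval (-2.1875, 0).

(-2.1875, 0).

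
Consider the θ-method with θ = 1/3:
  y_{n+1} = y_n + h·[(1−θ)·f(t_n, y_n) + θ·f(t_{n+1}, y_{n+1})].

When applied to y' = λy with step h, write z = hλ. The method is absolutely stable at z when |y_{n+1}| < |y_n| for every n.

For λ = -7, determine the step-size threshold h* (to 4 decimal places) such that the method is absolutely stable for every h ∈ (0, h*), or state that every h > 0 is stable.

On y'=λy, z=hλ:
  y_{n+1} = y_n + z·[2/3·y_n + 1/3·y_{n+1}] ⇒ (1 − 1/3z)y_{n+1} = (1 + 2/3z)y_n
  R(z) = (1 + 2/3z)/(1 − 1/3z).

Solve |R(x)|<1 on ℝ⁻.
x=-1.74: |R|=0.1013
R=−1: 1+2/3x = −1+1/3x ⇒ -1/3x=2 ⇒ x=2/(-1/3)=-6.0000
Confirm numerically:
  x=-5.171: |R|=0.89854 <1
  x=-3.828: |R|=0.68190 <1
  x=-3.314: |R|=0.57460 <1
  x=-6.251: |R|=1.02713 >1
  x=-6.081: |R|=1.00892 >1
Stable set (-6.0000, 0).

(-6.0000,0); λ=-7 ⇒ h* = (6)/7 = 0.8571.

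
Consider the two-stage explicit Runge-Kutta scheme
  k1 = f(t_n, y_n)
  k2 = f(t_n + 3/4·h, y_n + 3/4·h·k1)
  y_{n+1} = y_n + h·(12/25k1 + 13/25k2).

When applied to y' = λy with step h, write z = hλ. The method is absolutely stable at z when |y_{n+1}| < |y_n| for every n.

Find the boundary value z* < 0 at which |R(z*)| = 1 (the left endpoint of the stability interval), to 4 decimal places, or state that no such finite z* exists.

On y'=λy, z=hλ:
  k1=λy_n ⇒ h·k1=z·y_n;  k2=λ(1+3/4z)y_n ⇒ h·k2=z(1+3/4z)y_n
  y_{n+1}/y_n = 1 + 12/25z + 13/25z(1+3/4z) = 1 + z + 39/100z²
  R(z) = 1 + z + 39/100z².

Solve |R(x)|<1 on ℝ⁻.
x=-1.02: |R|=0.3858
R=1: x+39/100x²=0 ⇒ x=−100/39=-2.5641; min R=1−1/(4·39/100)=0.3590>−1
Confirm numerically:
  x=-2.396: |R|=0.84292 <1
  x=-2.282: |R|=0.74893 <1
  x=-1.631: |R|=0.40646 <1
  x=-3.135: |R|=1.69801 >1
  x=-3.080: |R|=1.61970 >1
  x=-2.899: |R|=1.37864 >1
Interval (-2.5641, 0).

left endpoint -2.5641.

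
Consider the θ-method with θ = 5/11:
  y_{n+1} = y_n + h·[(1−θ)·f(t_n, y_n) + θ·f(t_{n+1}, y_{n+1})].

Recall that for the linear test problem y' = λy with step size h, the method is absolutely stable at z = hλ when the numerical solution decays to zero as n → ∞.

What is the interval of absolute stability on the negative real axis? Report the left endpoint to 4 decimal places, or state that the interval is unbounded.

z∈(-22.0000,0).

Test eqn y'=λy, z=hλ:
  y_{n+1} = y_n + z·[6/11·y_n + 5/11·y_{n+1}] ⇒ (1 − 5/11z)y_{n+1} = (1 + 6/11z)y_n
  ⇒ R(z) = (1 + 6/11z)/(1 − 5/11z).

Boundary: |R(x)|=1, x<0.
x=-0.41: |R|=0.6544
R=−1: 1+6/11x = −1+5/11x ⇒ -1/11x=2 ⇒ x=2/(-1/11)=-22.0000
Confirm numerically:
  x=-18.538: |R|=0.96661 <1
  x=-17.317: |R|=0.95201 <1
  x=-16.831: |R|=0.94568 <1
  x=-22.597: |R|=1.00482 >1
  x=-22.237: |R|=1.00194 >1
Interval (-22.0000, 0).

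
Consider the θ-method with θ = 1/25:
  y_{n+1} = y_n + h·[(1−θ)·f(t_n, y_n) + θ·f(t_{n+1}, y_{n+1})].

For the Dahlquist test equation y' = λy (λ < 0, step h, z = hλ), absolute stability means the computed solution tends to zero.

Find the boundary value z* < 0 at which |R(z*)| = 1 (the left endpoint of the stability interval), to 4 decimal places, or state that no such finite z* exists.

z* = -2.1739.

Set f=λy, z=hλ:
  y_{n+1} = y_n + z·[24/25·y_n + 1/25·y_{n+1}] ⇒ (1 − 1/25z)y_{n+1} = (1 + 24/25z)y_n
  so R(z) = (1 + 24/25z)/(1 − 1/25z).

Need |R(x)|<1, x<0.
x=-0.4: |R|=0.6063
R=−1: 1+24/25x = −1+1/25x ⇒ -23/25x=2 ⇒ x=2/(-23/25)=-2.1739
Confirm numerically:
  x=-1.940: |R|=0.80030 <1
  x=-1.657: |R|=0.55400 <1
  x=-1.449: |R|=0.36962 <1
  x=-0.901: |R|=0.13034 <1
  x=-2.600: |R|=1.35507 >1
  x=-2.421: |R|=1.20725 >1
So |R|<1 on (-2.1739, 0).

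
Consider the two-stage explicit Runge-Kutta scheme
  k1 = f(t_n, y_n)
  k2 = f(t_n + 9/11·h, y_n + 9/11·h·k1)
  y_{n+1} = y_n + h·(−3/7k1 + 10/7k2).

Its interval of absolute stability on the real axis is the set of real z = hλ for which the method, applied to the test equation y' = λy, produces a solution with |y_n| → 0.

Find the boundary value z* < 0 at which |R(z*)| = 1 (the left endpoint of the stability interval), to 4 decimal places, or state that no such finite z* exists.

On y'=λy, z=hλ:
  k1=λy_n ⇒ h·k1=z·y_n;  k2=λ(1+9/11z)y_n ⇒ h·k2=z(1+9/11z)y_n
  y_{n+1}/y_n = 1 − 3/7z + 10/7z(1+9/11z) = 1 + z + 90/77z²
  so R(z) = 1 + z + 90/77z².

Solve |R(x)|<1 on ℝ⁻.
x=-0.54: |R|=0.8008
R=1: x+90/77x²=0 ⇒ x=−77/90=-0.8556; min R=1−1/(4·90/77)=0.7861>−1
Confirm numerically:
  x=-0.819: |R|=0.96501 <1
  x=-0.799: |R|=0.94718 <1
  x=-0.346: |R|=0.79393 <1
  x=-1.314: |R|=1.70410 >1
  x=-1.148: |R|=1.39241 >1
  x=-0.941: |R|=1.09398 >1
Interval (-0.8556, 0).

z* = -0.8556.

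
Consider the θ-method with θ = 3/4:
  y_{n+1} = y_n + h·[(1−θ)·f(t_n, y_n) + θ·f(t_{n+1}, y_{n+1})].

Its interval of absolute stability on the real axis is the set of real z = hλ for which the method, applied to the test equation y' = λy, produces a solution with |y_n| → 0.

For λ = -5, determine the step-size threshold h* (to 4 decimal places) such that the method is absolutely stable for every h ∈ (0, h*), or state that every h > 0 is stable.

(−∞, 0) — no finite endpoint. Any h>0 works for λ=-5.

Set f=λy, z=hλ:
  y_{n+1} = y_n + z·[1/4·y_n + 3/4·y_{n+1}] ⇒ (1 − 3/4z)y_{n+1} = (1 + 1/4z)y_n
  R(z) = (1 + 1/4z)/(1 − 3/4z).

Boundary: |R(x)|=1, x<0.
x=-1.63: |R|=0.2666
x=-2: |R|=0.2000
x=-10: |R|=0.1765
x=-100: |R|=0.3158
θ=3/4≥1/2 ⇒ |1+1/4x|<|1−3/4x| ∀x<0 ⇒ stable on all of ℝ⁻.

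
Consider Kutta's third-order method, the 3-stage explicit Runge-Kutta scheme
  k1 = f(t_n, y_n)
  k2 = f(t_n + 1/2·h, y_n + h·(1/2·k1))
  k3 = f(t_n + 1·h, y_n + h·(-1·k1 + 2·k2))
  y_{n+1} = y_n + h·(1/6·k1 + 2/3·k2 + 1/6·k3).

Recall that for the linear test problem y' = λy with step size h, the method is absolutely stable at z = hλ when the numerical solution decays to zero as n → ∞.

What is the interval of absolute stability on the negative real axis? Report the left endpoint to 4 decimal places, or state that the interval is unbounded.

With y'=λy (z=hλ):
  order 3, 3-stage ⇒ R(z)=1+z+z^2/2+z^3/6
  (e.g. R(-1.36)=0.14556, |R|=0.14556)

Find x<0 with |R(x)|<1.
x=-1.36: |R|=0.1456
|R(-2.85)|=1.6469 |R(-1.98)|=0.3135 |R(-1.22)|=0.2216
Bisect:
  x_lo=-3.0898 |R|=2.2327  x_hi=-0.1023 |R|=0.9027
  mid=-1.59608 |R|=0.00000 →hi
  mid=-2.34295 |R|=0.74181 →hi
  mid=-2.71638 |R|=1.36759 →lo
  mid=-2.52966 |R|=1.02803 →lo
  mid=-2.43630 |R|=0.87866 →hi
  mid=-2.48298 |R|=0.95173 →hi
  mid=-2.50632 |R|=0.98947 →hi
  mid=-2.51799 |R|=1.00865 →lo
  mid=-2.51216 |R|=0.99904 →hi
  ...
  [-2.51289,-2.51271] ⇒ x*=-2.5127
Interval (-2.5127, 0).

(-2.5127, 0).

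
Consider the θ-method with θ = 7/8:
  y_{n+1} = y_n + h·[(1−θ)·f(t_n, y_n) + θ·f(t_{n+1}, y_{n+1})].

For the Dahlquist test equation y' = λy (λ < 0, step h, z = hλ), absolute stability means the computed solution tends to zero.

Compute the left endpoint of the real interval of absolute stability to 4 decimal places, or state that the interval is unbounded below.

With y'=λy (z=hλ):
  y_{n+1} = y_n + z·[1/8·y_n + 7/8·y_{n+1}] ⇒ (1 − 7/8z)y_{n+1} = (1 + 1/8z)y_n
  so R(z) = (1 + 1/8z)/(1 − 7/8z).

Find x<0 with |R(x)|<1.
x=-0.61: |R|=0.6023
x=-2: |R|=0.2727
x=-10: |R|=0.0256
x=-100: |R|=0.1299
θ=7/8≥1/2 ⇒ |1+1/8x|<|1−7/8x| ∀x<0 ⇒ stable on all of ℝ⁻.

interval (−∞, 0).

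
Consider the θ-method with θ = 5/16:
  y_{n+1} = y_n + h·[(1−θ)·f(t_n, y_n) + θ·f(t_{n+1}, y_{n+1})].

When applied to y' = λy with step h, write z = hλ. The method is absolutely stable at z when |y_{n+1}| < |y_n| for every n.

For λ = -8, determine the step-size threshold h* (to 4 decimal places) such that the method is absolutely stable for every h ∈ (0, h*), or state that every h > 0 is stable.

(-5.3333,0); λ=-8 ⇒ h* = (16/3)/8 = 0.6667.

With y'=λy (z=hλ):
  y_{n+1} = y_n + z·[11/16·y_n + 5/16·y_{n+1}] ⇒ (1 − 5/16z)y_{n+1} = (1 + 11/16z)y_n
  so R(z) = (1 + 11/16z)/(1 − 5/16z).

Boundary: |R(x)|=1, x<0.
x=-0.62: |R|=0.4806
R=−1: 1+11/16x = −1+5/16x ⇒ -3/8x=2 ⇒ x=2/(-3/8)=-5.3333
Confirm numerically:
  x=-3.351: |R|=0.63688 <1
  x=-3.092: |R|=0.57254 <1
  x=-2.516: |R|=0.40854 <1
  x=-5.784: |R|=1.06020 >1
  x=-5.547: |R|=1.02931 >1
  x=-5.396: |R|=1.00875 >1
Stable set (-5.3333, 0).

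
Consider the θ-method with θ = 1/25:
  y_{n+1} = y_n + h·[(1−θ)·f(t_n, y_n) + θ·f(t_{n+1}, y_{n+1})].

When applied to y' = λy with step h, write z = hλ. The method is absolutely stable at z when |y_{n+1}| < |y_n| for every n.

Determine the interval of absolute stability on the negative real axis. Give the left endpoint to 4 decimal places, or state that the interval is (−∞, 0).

z∈(-2.1739,0).

Test eqn y'=λy, z=hλ:
  y_{n+1} = y_n + z·[24/25·y_n + 1/25·y_{n+1}] ⇒ (1 − 1/25z)y_{n+1} = (1 + 24/25z)y_n
  so R(z) = (1 + 24/25z)/(1 − 1/25z).

Need |R(x)|<1, x<0.
x=-1.11: |R|=0.0628
R=−1: 1+24/25x = −1+1/25x ⇒ -23/25x=2 ⇒ x=2/(-23/25)=-2.1739
Confirm numerically:
  x=-1.747: |R|=0.63289 <1
  x=-1.676: |R|=0.57070 <1
  x=-0.915: |R|=0.11731 <1
  x=-2.539: |R|=1.30491 >1
  x=-2.410: |R|=1.19810 >1
Stable set (-2.1739, 0).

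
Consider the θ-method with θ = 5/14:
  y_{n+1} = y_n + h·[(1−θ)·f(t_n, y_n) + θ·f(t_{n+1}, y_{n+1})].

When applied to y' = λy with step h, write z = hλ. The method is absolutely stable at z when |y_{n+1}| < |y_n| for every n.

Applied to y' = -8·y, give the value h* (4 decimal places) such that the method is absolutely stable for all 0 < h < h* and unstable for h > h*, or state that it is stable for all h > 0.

(-7.0000,0); λ=-8 ⇒ h* = (7)/8 = 0.8750.

Set f=λy, z=hλ:
  y_{n+1} = y_n + z·[9/14·y_n + 5/14·y_{n+1}] ⇒ (1 − 5/14z)y_{n+1} = (1 + 9/14z)y_n
  ⇒ R(z) = (1 + 9/14z)/(1 − 5/14z).

Need |R(x)|<1, x<0.
x=-1.27: |R|=0.1263
R=−1: 1+9/14x = −1+5/14x ⇒ -2/7x=2 ⇒ x=2/(-2/7)=-7.0000
Confirm numerically:
  x=-6.732: |R|=0.97751 <1
  x=-5.981: |R|=0.90716 <1
  x=-5.580: |R|=0.86444 <1
  x=-5.230: |R|=0.82366 <1
  x=-7.356: |R|=1.02804 >1
  x=-7.295: |R|=1.02338 >1
So |R|<1 on (-7.0000, 0).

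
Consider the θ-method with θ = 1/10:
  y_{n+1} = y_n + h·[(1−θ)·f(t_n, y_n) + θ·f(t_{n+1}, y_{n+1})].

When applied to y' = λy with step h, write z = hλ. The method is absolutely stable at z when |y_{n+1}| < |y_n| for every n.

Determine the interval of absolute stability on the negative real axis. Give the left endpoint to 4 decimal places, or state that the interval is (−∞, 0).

Test eqn y'=λy, z=hλ:
  y_{n+1} = y_n + z·[9/10·y_n + 1/10·y_{n+1}] ⇒ (1 − 1/10z)y_{n+1} = (1 + 9/10z)y_n
  Hence R(z) = (1 + 9/10z)/(1 − 1/10z).

Find x<0 with |R(x)|<1.
x=-0.64: |R|=0.3985
R=−1: 1+9/10x = −1+1/10x ⇒ -4/5x=2 ⇒ x=2/(-4/5)=-2.5000
Confirm numerically:
  x=-2.175: |R|=0.78645 <1
  x=-2.066: |R|=0.71225 <1
  x=-1.859: |R|=0.56759 <1
  x=-3.047: |R|=1.33540 >1
  x=-3.042: |R|=1.33246 >1
  x=-2.851: |R|=1.21850 >1
So |R|<1 on (-2.5000, 0).

z∈(-2.5000,0).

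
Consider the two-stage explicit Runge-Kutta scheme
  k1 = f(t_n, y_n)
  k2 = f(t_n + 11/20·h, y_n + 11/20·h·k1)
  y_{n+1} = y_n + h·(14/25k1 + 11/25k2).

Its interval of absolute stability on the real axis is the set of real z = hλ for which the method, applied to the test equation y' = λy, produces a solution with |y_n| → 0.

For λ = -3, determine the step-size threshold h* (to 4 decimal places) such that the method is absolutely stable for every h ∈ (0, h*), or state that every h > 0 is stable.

With y'=λy (z=hλ):
  k1=λy_n ⇒ h·k1=z·y_n;  k2=λ(1+11/20z)y_n ⇒ h·k2=z(1+11/20z)y_n
  y_{n+1}/y_n = 1 + 14/25z + 11/25z(1+11/20z) = 1 + z + 121/500z²
  so R(z) = 1 + z + 121/500z².

Need |R(x)|<1, x<0.
x=-1.64: |R|=0.0109
R=1: x+121/500x²=0 ⇒ x=−500/121=-4.1322; min R=1−1/(4·121/500)=-0.0331>−1
Confirm numerically:
  x=-3.844: |R|=0.73187 <1
  x=-3.001: |R|=0.17845 <1
  x=-1.859: |R|=0.02268 <1
  x=-4.471: |R|=1.36654 >1
  x=-4.364: |R|=1.24477 >1
  x=-4.158: |R|=1.02593 >1
Stable set (-4.1322, 0).

(-4.1322,0); λ=-3 ⇒ h* = (500/121)/3 = 1.3774.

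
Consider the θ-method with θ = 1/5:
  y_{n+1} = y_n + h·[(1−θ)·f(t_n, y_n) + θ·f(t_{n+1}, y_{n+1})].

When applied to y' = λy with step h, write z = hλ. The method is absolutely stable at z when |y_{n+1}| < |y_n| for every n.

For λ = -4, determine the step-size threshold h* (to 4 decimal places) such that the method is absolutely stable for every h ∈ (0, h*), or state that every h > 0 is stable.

Test eqn y'=λy, z=hλ:
  y_{n+1} = y_n + z·[4/5·y_n + 1/5·y_{n+1}] ⇒ (1 − 1/5z)y_{n+1} = (1 + 4/5z)y_n
  so R(z) = (1 + 4/5z)/(1 − 1/5z).

Find x<0 with |R(x)|<1.
x=-1.18: |R|=0.0453
R=−1: 1+4/5x = −1+1/5x ⇒ -3/5x=2 ⇒ x=2/(-3/5)=-3.3333
Confirm numerically:
  x=-2.912: |R|=0.84024 <1
  x=-2.377: |R|=0.61109 <1
  x=-2.274: |R|=0.56310 <1
  x=-2.059: |R|=0.45842 <1
  x=-3.924: |R|=1.19857 >1
  x=-3.448: |R|=1.04072 >1
Interval (-3.3333, 0).

(-3.3333,0); λ=-4 ⇒ h* = (10/3)/4 = 0.8333.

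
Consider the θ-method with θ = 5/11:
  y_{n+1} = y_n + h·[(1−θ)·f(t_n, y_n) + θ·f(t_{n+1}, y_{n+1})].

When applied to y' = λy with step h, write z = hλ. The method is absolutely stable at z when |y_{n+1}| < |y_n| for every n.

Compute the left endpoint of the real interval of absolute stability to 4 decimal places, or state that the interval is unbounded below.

Set f=λy, z=hλ:
  y_{n+1} = y_n + z·[6/11·y_n + 5/11·y_{n+1}] ⇒ (1 − 5/11z)y_{n+1} = (1 + 6/11z)y_n
  so R(z) = (1 + 6/11z)/(1 − 5/11z).

Boundary: |R(x)|=1, x<0.
x=-1.72: |R|=0.0347
R=−1: 1+6/11x = −1+5/11x ⇒ -1/11x=2 ⇒ x=2/(-1/11)=-22.0000
Confirm numerically:
  x=-18.585: |R|=0.96714 <1
  x=-16.166: |R|=0.93647 <1
  x=-11.698: |R|=0.85175 <1
  x=-11.312: |R|=0.84180 <1
  x=-22.197: |R|=1.00161 >1
  x=-22.148: |R|=1.00122 >1
Interval (-22.0000, 0).

left endpoint -22.0000.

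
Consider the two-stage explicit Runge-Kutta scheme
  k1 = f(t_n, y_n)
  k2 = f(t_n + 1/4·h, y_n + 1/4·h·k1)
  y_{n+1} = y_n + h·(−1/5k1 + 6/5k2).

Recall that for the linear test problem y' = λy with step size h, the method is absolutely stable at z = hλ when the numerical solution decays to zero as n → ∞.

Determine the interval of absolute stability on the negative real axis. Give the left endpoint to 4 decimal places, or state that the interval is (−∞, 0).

(-3.3333, 0).

On y'=λy, z=hλ:
  k1=λy_n ⇒ h·k1=z·y_n;  k2=λ(1+1/4z)y_n ⇒ h·k2=z(1+1/4z)y_n
  y_{n+1}/y_n = 1 − 1/5z + 6/5z(1+1/4z) = 1 + z + 3/10z²
  Hence R(z) = 1 + z + 3/10z².

Need |R(x)|<1, x<0.
x=-1.16: |R|=0.2437
R=1: x+3/10x²=0 ⇒ x=−10/3=-3.3333; min R=1−1/(4·3/10)=0.1667>−1
Confirm numerically:
  x=-3.164: |R|=0.83927 <1
  x=-3.144: |R|=0.82142 <1
  x=-2.461: |R|=0.35596 <1
  x=-2.410: |R|=0.33243 <1
  x=-3.922: |R|=1.69263 >1
  x=-3.674: |R|=1.37548 >1
Stable set (-3.3333, 0).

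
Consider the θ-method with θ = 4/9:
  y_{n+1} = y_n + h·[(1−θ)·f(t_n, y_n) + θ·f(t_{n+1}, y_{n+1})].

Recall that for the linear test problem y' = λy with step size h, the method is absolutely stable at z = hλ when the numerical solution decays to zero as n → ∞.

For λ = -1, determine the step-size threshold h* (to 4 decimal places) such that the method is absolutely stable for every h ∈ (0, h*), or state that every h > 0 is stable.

(-18.0000,0); λ=-1 ⇒ h* = (18)/1 = 18.0000.

On y'=λy, z=hλ:
  y_{n+1} = y_n + z·[5/9·y_n + 4/9·y_{n+1}] ⇒ (1 − 4/9z)y_{n+1} = (1 + 5/9z)y_n
  R(z) = (1 + 5/9z)/(1 − 4/9z).

Need |R(x)|<1, x<0.
x=-0.45: |R|=0.6250
R=−1: 1+5/9x = −1+4/9x ⇒ -1/9x=2 ⇒ x=2/(-1/9)=-18.0000
Confirm numerically:
  x=-16.513: |R|=0.98019 <1
  x=-16.219: |R|=0.97589 <1
  x=-15.356: |R|=0.96246 <1
  x=-9.088: |R|=0.80349 <1
  x=-18.312: |R|=1.00379 >1
  x=-18.230: |R|=1.00281 >1
So |R|<1 on (-18.0000, 0).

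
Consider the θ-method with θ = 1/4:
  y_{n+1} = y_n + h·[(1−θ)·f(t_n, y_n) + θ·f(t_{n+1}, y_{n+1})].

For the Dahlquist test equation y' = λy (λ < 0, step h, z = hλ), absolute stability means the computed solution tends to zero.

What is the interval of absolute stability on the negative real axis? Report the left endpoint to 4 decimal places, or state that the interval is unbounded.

(-4.0000, 0).

On y'=λy, z=hλ:
  y_{n+1} = y_n + z·[3/4·y_n + 1/4·y_{n+1}] ⇒ (1 − 1/4z)y_{n+1} = (1 + 3/4z)y_n
  R(z) = (1 + 3/4z)/(1 − 1/4z).

Find x<0 with |R(x)|<1.
x=-1.38: |R|=0.0260
R=−1: 1+3/4x = −1+1/4x ⇒ -1/2x=2 ⇒ x=2/(-1/2)=-4.0000
Confirm numerically:
  x=-3.827: |R|=0.95579 <1
  x=-3.065: |R|=0.73531 <1
  x=-2.810: |R|=0.65051 <1
  x=-2.332: |R|=0.47315 <1
  x=-4.238: |R|=1.05778 >1
  x=-4.225: |R|=1.05471 >1
Interval (-4.0000, 0).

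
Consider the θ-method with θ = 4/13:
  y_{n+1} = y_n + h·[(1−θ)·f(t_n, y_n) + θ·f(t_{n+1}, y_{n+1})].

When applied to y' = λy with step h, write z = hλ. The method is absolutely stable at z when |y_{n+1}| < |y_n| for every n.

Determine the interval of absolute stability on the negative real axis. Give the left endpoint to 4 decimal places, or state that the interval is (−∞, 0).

With y'=λy (z=hλ):
  y_{n+1} = y_n + z·[9/13·y_n + 4/13·y_{n+1}] ⇒ (1 − 4/13z)y_{n+1} = (1 + 9/13z)y_n
  ⇒ R(z) = (1 + 9/13z)/(1 − 4/13z).

Find x<0 with |R(x)|<1.
x=-1.34: |R|=0.0512
R=−1: 1+9/13x = −1+4/13x ⇒ -5/13x=2 ⇒ x=2/(-5/13)=-5.2000
Confirm numerically:
  x=-5.039: |R|=0.97572 <1
  x=-4.225: |R|=0.83696 <1
  x=-2.904: |R|=0.53364 <1
  x=-5.779: |R|=1.08016 >1
  x=-5.604: |R|=1.05704 >1
  x=-5.560: |R|=1.05108 >1
Stable set (-5.2000, 0).

z∈(-5.2000,0).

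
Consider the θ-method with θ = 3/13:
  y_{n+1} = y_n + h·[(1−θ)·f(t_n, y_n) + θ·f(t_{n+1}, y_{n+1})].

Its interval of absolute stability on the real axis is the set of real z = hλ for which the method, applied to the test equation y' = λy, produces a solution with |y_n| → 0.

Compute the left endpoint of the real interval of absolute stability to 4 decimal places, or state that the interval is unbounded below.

z* = -3.7143.

Test eqn y'=λy, z=hλ:
  y_{n+1} = y_n + z·[10/13·y_n + 3/13·y_{n+1}] ⇒ (1 − 3/13z)y_{n+1} = (1 + 10/13z)y_n
  ⇒ R(z) = (1 + 10/13z)/(1 − 3/13z).

Solve |R(x)|<1 on ℝ⁻.
x=-1.01: |R|=0.1809
R=−1: 1+10/13x = −1+3/13x ⇒ -7/13x=2 ⇒ x=2/(-7/13)=-3.7143
Confirm numerically:
  x=-3.142: |R|=0.82137 <1
  x=-2.957: |R|=0.75762 <1
  x=-2.685: |R|=0.65780 <1
  x=-1.631: |R|=0.18499 <1
  x=-3.991: |R|=1.07756 >1
  x=-3.971: |R|=1.07213 >1
  x=-3.768: |R|=1.01547 >1
So |R|<1 on (-3.7143, 0).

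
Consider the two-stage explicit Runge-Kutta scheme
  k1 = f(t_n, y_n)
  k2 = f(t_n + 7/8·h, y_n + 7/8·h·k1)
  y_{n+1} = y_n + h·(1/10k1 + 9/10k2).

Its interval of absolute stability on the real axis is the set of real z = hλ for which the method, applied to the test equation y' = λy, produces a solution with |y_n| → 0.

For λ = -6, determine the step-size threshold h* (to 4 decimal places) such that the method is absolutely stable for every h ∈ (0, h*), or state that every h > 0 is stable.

(-1.2698,0); λ=-6 ⇒ h* = (80/63)/6 = 0.2116.

Test eqn y'=λy, z=hλ:
  k1=λy_n ⇒ h·k1=z·y_n;  k2=λ(1+7/8z)y_n ⇒ h·k2=z(1+7/8z)y_n
  y_{n+1}/y_n = 1 + 1/10z + 9/10z(1+7/8z) = 1 + z + 63/80z²
  Hence R(z) = 1 + z + 63/80z².

Find x<0 with |R(x)|<1.
x=-0.95: |R|=0.7607
R=1: x+63/80x²=0 ⇒ x=−80/63=-1.2698; min R=1−1/(4·63/80)=0.6825>−1
Confirm numerically:
  x=-1.044: |R|=0.81432 <1
  x=-0.797: |R|=0.70323 <1
  x=-0.707: |R|=0.68663 <1
  x=-0.633: |R|=0.68254 <1
  x=-1.751: |R|=1.66348 >1
  x=-1.581: |R|=1.38740 >1
  x=-1.346: |R|=1.08073 >1
So |R|<1 on (-1.2698, 0).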